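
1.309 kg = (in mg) 1 mg = 1e-06 kg, so 1.309 kg = 1.309 / 1e-06 = 1309000 mg ≈ 1.309e+06 mg (4 s.f.). Final answer: 1.309e+06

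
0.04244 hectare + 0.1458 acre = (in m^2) 1014. Check: 1 hectare = 10000 m^2, so 0.04244 hectare = 0.04244 * 10000 = 424.4 m^2. 1 acre = 4046.8564 m^2, so 0.1458 acre = 0.1458 * 4046.8564 = 590.03167 m^2. Sum: 424.4 + 590.03167 = 1014.4317 m^2. Result: 1014.4317 m^2 ≈ 1014 m^2 (4 s.f.).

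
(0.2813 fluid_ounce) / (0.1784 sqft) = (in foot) 1 fluid_ounce = 2.957353e-05 m^3, so 0.2813 fluid_ounce = 0.2813 * 2.957353e-05 = 8.3190339e-06 m^3. 1 sqft = 0.09290304 m^2, so 0.1784 sqft = 0.1784 * 0.09290304 = 0.016573902 m^2. Combine: 8.3190339e-06 m^3 / 0.016573902 m^2 = 0.00050193574 m. 1 foot = 0.3048 m, so 0.00050193574 m = 0.00050193574 / 0.3048 = 0.0016467708 foot ≈ 0.001647 foot (4 s.f.). Final answer: 0.001647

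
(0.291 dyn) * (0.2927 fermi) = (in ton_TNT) 1 dyn = 1e-05 N, so 0.291 dyn = 0.291 * 1e-05 = 2.91e-06 N. 1 fermi = 1e-15 m, so 0.2927 fermi = 0.2927 * 1e-15 = 2.927e-16 m. Combine: 2.91e-06 N * 2.927e-16 m = 8.51757e-22 J. 1 ton_TNT = 4.184e+09 J, so 8.51757e-22 J = 8.51757e-22 / 4.184e+09 = 2.0357481e-31 ton_TNT ≈ 2.036e-31 ton_TNT (4 s.f.). Final answer: 2.036e-31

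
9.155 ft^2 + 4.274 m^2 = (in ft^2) 1 ft^2 = 0.09290304 m^2, so 9.155 ft^2 = 9.155 * 0.09290304 = 0.85052733 m^2. 4.274 m^2 is already in m^2. Sum: 0.85052733 + 4.274 = 5.1245273 m^2. 1 ft^2 = 0.09290304 m^2, so 5.1245273 m^2 = 5.1245273 / 0.09290304 = 55.159953 ft^2 ≈ 55.16 ft^2 (4 s.f.). Final answer: 55.16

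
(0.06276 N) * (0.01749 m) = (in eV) 0.06276 N is already in N. 0.01749 m is already in m. Combine: 0.06276 N * 0.01749 m = 0.0010976724 J. 1 eV = 1.6021766e-19 J, so 0.0010976724 J = 0.0010976724 / 1.6021766e-19 = 6.8511322e+15 eV ≈ 6.851e+15 eV (4 s.f.). Final answer: 6.851e+15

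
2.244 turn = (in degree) 1 turn = 6.2831853 rad, so 2.244 turn = 2.244 * 6.2831853 = 14.099468 rad. 1 degree = 0.017453293 rad, so 14.099468 rad = 14.099468 / 0.017453293 = 807.84 degree ≈ 807.8 degree (4 s.f.). Final answer: 807.8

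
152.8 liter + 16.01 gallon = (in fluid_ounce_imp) 7511. Check: 1 liter = 0.001 m^3, so 152.8 liter = 152.8 * 0.001 = 0.1528 m^3. 1 gallon = 0.0037854118 m^3, so 16.01 gallon = 16.01 * 0.0037854118 = 0.060604443 m^3. Sum: 0.1528 + 0.060604443 = 0.21340444 m^3. 1 fluid_ounce_imp = 2.8413063e-05 m^3, so 0.21340444 m^3 = 0.21340444 / 2.8413063e-05 = 7510.7864 fluid_ounce_imp ≈ 7511 fluid_ounce_imp (4 s.f.).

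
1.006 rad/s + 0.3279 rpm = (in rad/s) 1.006 rad/s is already in rad/s. 1 rpm = 0.10471976 rad/s, so 0.3279 rpm = 0.3279 * 0.10471976 = 0.034337608 rad/s. Sum: 1.006 + 0.034337608 = 1.0403376 rad/s. Result: 1.0403376 rad/s ≈ 1.04 rad/s (4 s.f.). Final answer: 1.04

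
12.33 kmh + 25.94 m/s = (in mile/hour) 1 kmh = 0.27777778 m/s, so 12.33 kmh = 12.33 * 0.27777778 = 3.425 m/s. 25.94 m/s is already in m/s. Sum: 3.425 + 25.94 = 29.365 m/s. 1 mile/hour = 0.44704 m/s, so 29.365 m/s = 29.365 / 0.44704 = 65.687634 mile/hour ≈ 65.69 mile/hour (4 s.f.). Final answer: 65.69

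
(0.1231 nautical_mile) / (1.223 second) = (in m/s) 1 nautical_mile = 1852 m, so 0.1231 nautical_mile = 0.1231 * 1852 = 227.9812 m. 1.223 second = 1.223 s. Combine: 227.9812 m / 1.223 s = 186.41145 m/s. Result: 186.41145 m/s ≈ 186.4 m/s (4 s.f.). Final answer: 186.4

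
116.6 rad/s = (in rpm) 1113. Check: 1 rpm = 0.10471976 rad/s, so 116.6 rad/s = 116.6 / 0.10471976 = 1113.448 rpm ≈ 1113 rpm (4 s.f.).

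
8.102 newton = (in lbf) 8.102 newton = 8.102 N. 1 lbf = 4.4482216 N, so 8.102 N = 8.102 / 4.4482216 = 1.8214021 lbf ≈ 1.821 lbf (4 s.f.). Final answer: 1.821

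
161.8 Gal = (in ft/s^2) 5.308. Check: 1 Gal = 0.01 m/s^2, so 161.8 Gal = 161.8 * 0.01 = 1.618 m/s^2. 1 ft/s^2 = 0.3048 m/s^2, so 1.618 m/s^2 = 1.618 / 0.3048 = 5.308399 ft/s^2 ≈ 5.308 ft/s^2 (4 s.f.).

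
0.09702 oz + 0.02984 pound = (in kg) 0.01629. Check: 1 oz = 0.028349523 kg, so 0.09702 oz = 0.09702 * 0.028349523 = 0.0027504707 kg. 1 pound = 0.45359237 kg, so 0.02984 pound = 0.02984 * 0.45359237 = 0.013535196 kg. Sum: 0.0027504707 + 0.013535196 = 0.016285667 kg. Result: 0.016285667 kg ≈ 0.01629 kg (4 s.f.).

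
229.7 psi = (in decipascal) 1 psi = 6894.7573 Pa, so 229.7 psi = 229.7 * 6894.7573 = 1583725.8 Pa. 1 decipascal = 0.1 Pa, so 1583725.8 Pa = 1583725.8 / 0.1 = 15837258 decipascal ≈ 1.584e+07 decipascal (4 s.f.). Final answer: 1.584e+07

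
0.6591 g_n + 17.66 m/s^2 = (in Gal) 1 g_n = 9.80665 m/s^2, so 0.6591 g_n = 0.6591 * 9.80665 = 6.463563 m/s^2. 17.66 m/s^2 is already in m/s^2. Sum: 6.463563 + 17.66 = 24.123563 m/s^2. 1 Gal = 0.01 m/s^2, so 24.123563 m/s^2 = 24.123563 / 0.01 = 2412.3563 Gal ≈ 2412 Gal (4 s.f.). Final answer: 2412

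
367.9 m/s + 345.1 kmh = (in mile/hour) 1037. Check: 367.9 m/s is already in m/s. 1 kmh = 0.27777778 m/s, so 345.1 kmh = 345.1 * 0.27777778 = 95.861111 m/s. Sum: 367.9 + 95.861111 = 463.76111 m/s. 1 mile/hour = 0.44704 m/s, so 463.76111 m/s = 463.76111 / 0.44704 = 1037.4041 mile/hour ≈ 1037 mile/hour (4 s.f.).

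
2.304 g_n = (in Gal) 2259. Check: 1 g_n = 9.80665 m/s^2, so 2.304 g_n = 2.304 * 9.80665 = 22.594522 m/s^2. 1 Gal = 0.01 m/s^2, so 22.594522 m/s^2 = 22.594522 / 0.01 = 2259.4522 Gal ≈ 2259 Gal (4 s.f.).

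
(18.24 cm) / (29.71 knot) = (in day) 1.381e-07. Check: 1 cm = 0.01 m, so 18.24 cm = 18.24 * 0.01 = 0.1824 m. 1 knot = 0.51444444 m/s, so 29.71 knot = 29.71 * 0.51444444 = 15.284144 m/s. Combine: 0.1824 m / 15.284144 m/s = 0.011933936 s. 1 day = 86400 s, so 0.011933936 s = 0.011933936 / 86400 = 1.3812426e-07 day ≈ 1.381e-07 day (4 s.f.).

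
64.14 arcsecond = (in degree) 0.01782. Check: 1 arcsecond = 4.8481368e-06 rad, so 64.14 arcsecond = 64.14 * 4.8481368e-06 = 0.0003109595 rad. 1 degree = 0.017453293 rad, so 0.0003109595 rad = 0.0003109595 / 0.017453293 = 0.017816667 degree ≈ 0.01782 degree (4 s.f.).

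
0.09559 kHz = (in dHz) 955.9. Check: 1 kHz = 1000 Hz, so 0.09559 kHz = 0.09559 * 1000 = 95.59 Hz. 1 dHz = 0.1 Hz, so 95.59 Hz = 95.59 / 0.1 = 955.9 dHz.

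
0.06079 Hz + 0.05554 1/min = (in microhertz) 0.06079 Hz is already in Hz. 1 1/min = 0.016666667 Hz, so 0.05554 1/min = 0.05554 * 0.016666667 = 0.00092566667 Hz. Sum: 0.06079 + 0.00092566667 = 0.061715667 Hz. 1 microhertz = 1e-06 Hz, so 0.061715667 Hz = 0.061715667 / 1e-06 = 61715.667 microhertz ≈ 6.172e+04 microhertz (4 s.f.). Final answer: 6.172e+04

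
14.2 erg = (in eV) 1 erg = 1e-07 J, so 14.2 erg = 14.2 * 1e-07 = 1.42e-06 J. 1 eV = 1.6021766e-19 J, so 1.42e-06 J = 1.42e-06 / 1.6021766e-19 = 8.8629429e+12 eV ≈ 8.863e+12 eV (4 s.f.). Final answer: 8.863e+12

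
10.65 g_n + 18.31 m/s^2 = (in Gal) 1.228e+04. Check: 1 g_n = 9.80665 m/s^2, so 10.65 g_n = 10.65 * 9.80665 = 104.44082 m/s^2. 18.31 m/s^2 is already in m/s^2. Sum: 104.44082 + 18.31 = 122.75082 m/s^2. 1 Gal = 0.01 m/s^2, so 122.75082 m/s^2 = 122.75082 / 0.01 = 12275.082 Gal ≈ 1.228e+04 Gal (4 s.f.).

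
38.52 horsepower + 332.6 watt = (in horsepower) 38.97. Check: 1 horsepower = 745.69987 W, so 38.52 horsepower = 38.52 * 745.69987 = 28724.359 W. 332.6 watt = 332.6 W. Sum: 28724.359 + 332.6 = 29056.959 W. 1 horsepower = 745.69987 W, so 29056.959 W = 29056.959 / 745.69987 = 38.966024 horsepower ≈ 38.97 horsepower (4 s.f.).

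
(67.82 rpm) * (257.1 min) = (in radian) 1.096e+05. Check: 1 rpm = 0.10471976 rad/s, so 67.82 rpm = 67.82 * 0.10471976 = 7.1020938 rad/s. 1 min = 60 s, so 257.1 min = 257.1 * 60 = 15426 s. Combine: 7.1020938 rad/s * 15426 s = 109556.9 rad. 109556.9 rad = 109556.9 radian ≈ 1.096e+05 radian (4 s.f.).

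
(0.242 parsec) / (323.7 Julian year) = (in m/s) 7.31e+05. Check: 1 parsec = 3.0856776e+16 m, so 0.242 parsec = 0.242 * 3.0856776e+16 = 7.4673397e+15 m. 1 Julian year = 31557600 s, so 323.7 Julian year = 323.7 * 31557600 = 1.0215195e+10 s. Combine: 7.4673397e+15 m / 1.0215195e+10 s = 731003.14 m/s. Result: 731003.14 m/s ≈ 7.31e+05 m/s (4 s.f.).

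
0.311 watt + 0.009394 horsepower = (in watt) 7.316. Check: 0.311 watt = 0.311 W. 1 horsepower = 745.69987 W, so 0.009394 horsepower = 0.009394 * 745.69987 = 7.0051046 W. Sum: 0.311 + 7.0051046 = 7.3161046 W. 7.3161046 W = 7.3161046 watt ≈ 7.316 watt (4 s.f.).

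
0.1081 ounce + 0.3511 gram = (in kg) 1 ounce = 0.028349523 kg, so 0.1081 ounce = 0.1081 * 0.028349523 = 0.0030645834 kg. 1 gram = 0.001 kg, so 0.3511 gram = 0.3511 * 0.001 = 0.0003511 kg. Sum: 0.0030645834 + 0.0003511 = 0.0034156834 kg. Result: 0.0034156834 kg ≈ 0.003416 kg (4 s.f.). Final answer: 0.003416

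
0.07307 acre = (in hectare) 0.02957. Check: 1 acre = 4046.8564 m^2, so 0.07307 acre = 0.07307 * 4046.8564 = 295.7038 m^2. 1 hectare = 10000 m^2, so 295.7038 m^2 = 295.7038 / 10000 = 0.02957038 hectare ≈ 0.02957 hectare (4 s.f.).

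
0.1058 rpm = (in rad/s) 1 rpm = 0.10471976 rad/s, so 0.1058 rpm = 0.1058 * 0.10471976 = 0.01107935 rad/s. Result: 0.01107935 rad/s ≈ 0.01108 rad/s (4 s.f.). Final answer: 0.01108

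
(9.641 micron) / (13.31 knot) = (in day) 1.63e-11. Check: 1 micron = 1e-06 m, so 9.641 micron = 9.641 * 1e-06 = 9.641e-06 m. 1 knot = 0.51444444 m/s, so 13.31 knot = 13.31 * 0.51444444 = 6.8472556 m/s. Combine: 9.641e-06 m / 6.8472556 m/s = 1.4080094e-06 s. 1 day = 86400 s, so 1.4080094e-06 s = 1.4080094e-06 / 86400 = 1.6296405e-11 day ≈ 1.63e-11 day (4 s.f.).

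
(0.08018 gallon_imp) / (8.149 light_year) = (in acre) 1.168e-24. Check: 1 gallon_imp = 0.00454609 m^3, so 0.08018 gallon_imp = 0.08018 * 0.00454609 = 0.0003645055 m^3. 1 light_year = 9.4607305e+15 m, so 8.149 light_year = 8.149 * 9.4607305e+15 = 7.7095493e+16 m. Combine: 0.0003645055 m^3 / 7.7095493e+16 m = 4.7279742e-21 m^2. 1 acre = 4046.8564 m^2, so 4.7279742e-21 m^2 = 4.7279742e-21 / 4046.8564 = 1.1683079e-24 acre ≈ 1.168e-24 acre (4 s.f.).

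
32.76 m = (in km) 0.03276. Check: 1 km = 1000 m, so 32.76 m = 32.76 / 1000 = 0.03276 km.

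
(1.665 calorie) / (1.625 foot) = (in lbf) 1 calorie = 4.184 J, so 1.665 calorie = 1.665 * 4.184 = 6.96636 J. 1 foot = 0.3048 m, so 1.625 foot = 1.625 * 0.3048 = 0.4953 m. Combine: 6.96636 J / 0.4953 m = 14.06493 N. 1 lbf = 4.4482216 N, so 14.06493 N = 14.06493 / 4.4482216 = 3.1619221 lbf ≈ 3.162 lbf (4 s.f.). Final answer: 3.162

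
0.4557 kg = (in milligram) 4.557e+05. Check: 1 milligram = 1e-06 kg, so 0.4557 kg = 0.4557 / 1e-06 = 455700 milligram ≈ 4.557e+05 milligram (4 s.f.).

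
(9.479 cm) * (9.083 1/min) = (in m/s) 1 cm = 0.01 m, so 9.479 cm = 9.479 * 0.01 = 0.09479 m. 1 1/min = 0.016666667 Hz, so 9.083 1/min = 9.083 * 0.016666667 = 0.15138333 Hz. Combine: 0.09479 m * 0.15138333 Hz = 0.014349626 m/s. Result: 0.014349626 m/s ≈ 0.01435 m/s (4 s.f.). Final answer: 0.01435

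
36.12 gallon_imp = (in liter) 1 gallon_imp = 0.00454609 m^3, so 36.12 gallon_imp = 36.12 * 0.00454609 = 0.16420477 m^3. 1 liter = 0.001 m^3, so 0.16420477 m^3 = 0.16420477 / 0.001 = 164.20477 liter ≈ 164.2 liter (4 s.f.). Final answer: 164.2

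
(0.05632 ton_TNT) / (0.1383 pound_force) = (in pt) 1.086e+12. Check: 1 ton_TNT = 4.184e+09 J, so 0.05632 ton_TNT = 0.05632 * 4.184e+09 = 2.3564288e+08 J. 1 pound_force = 4.4482216 N, so 0.1383 pound_force = 0.1383 * 4.4482216 = 0.61518905 N. Combine: 2.3564288e+08 J / 0.61518905 N = 3.8304141e+08 m. 1 pt = 0.00035277778 m, so 3.8304141e+08 m = 3.8304141e+08 / 0.00035277778 = 1.0857867e+12 pt ≈ 1.086e+12 pt (4 s.f.).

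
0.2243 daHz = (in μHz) 2.243e+06. Check: 1 daHz = 10 Hz, so 0.2243 daHz = 0.2243 * 10 = 2.243 Hz. 1 μHz = 1e-06 Hz, so 2.243 Hz = 2.243 / 1e-06 = 2243000 μHz ≈ 2.243e+06 μHz (4 s.f.).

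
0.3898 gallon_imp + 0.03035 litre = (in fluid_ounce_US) 60.95. Check: 1 gallon_imp = 0.00454609 m^3, so 0.3898 gallon_imp = 0.3898 * 0.00454609 = 0.0017720659 m^3. 1 litre = 0.001 m^3, so 0.03035 litre = 0.03035 * 0.001 = 3.035e-05 m^3. Sum: 0.0017720659 + 3.035e-05 = 0.0018024159 m^3. 1 fluid_ounce_US = 2.957353e-05 m^3, so 0.0018024159 m^3 = 0.0018024159 / 2.957353e-05 = 60.946932 fluid_ounce_US ≈ 60.95 fluid_ounce_US (4 s.f.).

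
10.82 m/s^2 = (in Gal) 1 Gal = 0.01 m/s^2, so 10.82 m/s^2 = 10.82 / 0.01 = 1082 Gal. Final answer: 1082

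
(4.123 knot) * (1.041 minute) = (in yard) 144.9. Check: 1 knot = 0.51444444 m/s, so 4.123 knot = 4.123 * 0.51444444 = 2.1210544 m/s. 1 minute = 60 s, so 1.041 minute = 1.041 * 60 = 62.46 s. Combine: 2.1210544 m/s * 62.46 s = 132.48106 m. 1 yard = 0.9144 m, so 132.48106 m = 132.48106 / 0.9144 = 144.88305 yard ≈ 144.9 yard (4 s.f.).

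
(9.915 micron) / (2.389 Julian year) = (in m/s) 1.315e-13. Check: 1 micron = 1e-06 m, so 9.915 micron = 9.915 * 1e-06 = 9.915e-06 m. 1 Julian year = 31557600 s, so 2.389 Julian year = 2.389 * 31557600 = 75391106 s. Combine: 9.915e-06 m / 75391106 s = 1.3151419e-13 m/s. Result: 1.3151419e-13 m/s ≈ 1.315e-13 m/s (4 s.f.).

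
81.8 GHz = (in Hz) 1 GHz = 1e+09 Hz, so 81.8 GHz = 81.8 * 1e+09 = 8.18e+10 Hz. Result: 8.18e+10 Hz. Final answer: 8.18e+10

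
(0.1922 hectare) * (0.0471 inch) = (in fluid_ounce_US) 7.775e+04. Check: 1 hectare = 10000 m^2, so 0.1922 hectare = 0.1922 * 10000 = 1922 m^2. 1 inch = 0.0254 m, so 0.0471 inch = 0.0471 * 0.0254 = 0.00119634 m. Combine: 1922 m^2 * 0.00119634 m = 2.2993655 m^3. 1 fluid_ounce_US = 2.957353e-05 m^3, so 2.2993655 m^3 = 2.2993655 / 2.957353e-05 = 77750.797 fluid_ounce_US ≈ 7.775e+04 fluid_ounce_US (4 s.f.).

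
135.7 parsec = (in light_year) 442.6. Check: 1 parsec = 3.0856776e+16 m, so 135.7 parsec = 135.7 * 3.0856776e+16 = 4.1872645e+18 m. 1 light_year = 9.4607305e+15 m, so 4.1872645e+18 m = 4.1872645e+18 / 9.4607305e+15 = 442.5942 light_year ≈ 442.6 light_year (4 s.f.).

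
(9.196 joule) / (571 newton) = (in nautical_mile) 9.196 joule = 9.196 J. 571 newton = 571 N. Combine: 9.196 J / 571 N = 0.016105079 m. 1 nautical_mile = 1852 m, so 0.016105079 m = 0.016105079 / 1852 = 8.6960469e-06 nautical_mile ≈ 8.696e-06 nautical_mile (4 s.f.). Final answer: 8.696e-06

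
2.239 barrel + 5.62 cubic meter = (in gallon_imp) 1 barrel = 0.15898729 m^3, so 2.239 barrel = 2.239 * 0.15898729 = 0.35597255 m^3. 5.62 cubic meter = 5.62 m^3. Sum: 0.35597255 + 5.62 = 5.9759726 m^3. 1 gallon_imp = 0.00454609 m^3, so 5.9759726 m^3 = 5.9759726 / 0.00454609 = 1314.5302 gallon_imp ≈ 1315 gallon_imp (4 s.f.). Final answer: 1315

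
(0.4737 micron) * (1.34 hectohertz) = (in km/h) 1 micron = 1e-06 m, so 0.4737 micron = 0.4737 * 1e-06 = 4.737e-07 m. 1 hectohertz = 100 Hz, so 1.34 hectohertz = 1.34 * 100 = 134 Hz. Combine: 4.737e-07 m * 134 Hz = 6.34758e-05 m/s. 1 km/h = 0.27777778 m/s, so 6.34758e-05 m/s = 6.34758e-05 / 0.27777778 = 0.00022851288 km/h ≈ 0.0002285 km/h (4 s.f.). Final answer: 0.0002285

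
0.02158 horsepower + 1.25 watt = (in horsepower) 0.02326. Check: 1 horsepower = 745.69987 W, so 0.02158 horsepower = 0.02158 * 745.69987 = 16.092203 W. 1.25 watt = 1.25 W. Sum: 16.092203 + 1.25 = 17.342203 W. 1 horsepower = 745.69987 W, so 17.342203 W = 17.342203 / 745.69987 = 0.023256278 horsepower ≈ 0.02326 horsepower (4 s.f.).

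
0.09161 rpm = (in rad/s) 1 rpm = 0.10471976 rad/s, so 0.09161 rpm = 0.09161 * 0.10471976 = 0.0095933768 rad/s. Result: 0.0095933768 rad/s ≈ 0.009593 rad/s (4 s.f.). Final answer: 0.009593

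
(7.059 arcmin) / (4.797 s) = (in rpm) 0.004088. Check: 1 arcmin = 0.00029088821 rad, so 7.059 arcmin = 7.059 * 0.00029088821 = 0.0020533799 rad. 4.797 s is already in s. Combine: 0.0020533799 rad / 4.797 s = 0.00042805501 rad/s. 1 rpm = 0.10471976 rad/s, so 0.00042805501 rad/s = 0.00042805501 / 0.10471976 = 0.0040876242 rpm ≈ 0.004088 rpm (4 s.f.).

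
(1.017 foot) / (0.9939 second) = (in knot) 0.6063. Check: 1 foot = 0.3048 m, so 1.017 foot = 1.017 * 0.3048 = 0.3099816 m. 0.9939 second = 0.9939 s. Combine: 0.3099816 m / 0.9939 s = 0.31188409 m/s. 1 knot = 0.51444444 m/s, so 0.31188409 m/s = 0.31188409 / 0.51444444 = 0.60625418 knot ≈ 0.6063 knot (4 s.f.).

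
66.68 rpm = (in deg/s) 1 rpm = 0.10471976 rad/s, so 66.68 rpm = 66.68 * 0.10471976 = 6.9827133 rad/s. 1 deg/s = 0.017453293 rad/s, so 6.9827133 rad/s = 6.9827133 / 0.017453293 = 400.08 deg/s ≈ 400.1 deg/s (4 s.f.). Final answer: 400.1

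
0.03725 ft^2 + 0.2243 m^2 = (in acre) 1 ft^2 = 0.09290304 m^2, so 0.03725 ft^2 = 0.03725 * 0.09290304 = 0.0034606382 m^2. 0.2243 m^2 is already in m^2. Sum: 0.0034606382 + 0.2243 = 0.22776064 m^2. 1 acre = 4046.8564 m^2, so 0.22776064 m^2 = 0.22776064 / 4046.8564 = 5.6280879e-05 acre ≈ 5.628e-05 acre (4 s.f.). Final answer: 5.628e-05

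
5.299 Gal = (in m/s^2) 0.05299. Check: 1 Gal = 0.01 m/s^2, so 5.299 Gal = 5.299 * 0.01 = 0.05299 m/s^2. Result: 0.05299 m/s^2.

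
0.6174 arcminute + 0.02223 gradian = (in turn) 1 arcminute = 0.00029088821 rad, so 0.6174 arcminute = 0.6174 * 0.00029088821 = 0.00017959438 rad. 1 gradian = 0.015707963 rad, so 0.02223 gradian = 0.02223 * 0.015707963 = 0.00034918802 rad. Sum: 0.00017959438 + 0.00034918802 = 0.0005287824 rad. 1 turn = 6.2831853 rad, so 0.0005287824 rad = 0.0005287824 / 6.2831853 = 8.4158333e-05 turn ≈ 8.416e-05 turn (4 s.f.). Final answer: 8.416e-05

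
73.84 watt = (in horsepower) 73.84 watt = 73.84 W. 1 horsepower = 745.69987 W, so 73.84 W = 73.84 / 745.69987 = 0.099021071 horsepower ≈ 0.09902 horsepower (4 s.f.). Final answer: 0.09902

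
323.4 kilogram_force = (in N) 1 kilogram_force = 9.80665 N, so 323.4 kilogram_force = 323.4 * 9.80665 = 3171.4706 N. Result: 3171.4706 N ≈ 3171 N (4 s.f.). Final answer: 3171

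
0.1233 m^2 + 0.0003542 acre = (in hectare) 0.1233 m^2 is already in m^2. 1 acre = 4046.8564 m^2, so 0.0003542 acre = 0.0003542 * 4046.8564 = 1.4333965 m^2. Sum: 0.1233 + 1.4333965 = 1.5566965 m^2. 1 hectare = 10000 m^2, so 1.5566965 m^2 = 1.5566965 / 10000 = 0.00015566965 hectare ≈ 0.0001557 hectare (4 s.f.). Final answer: 0.0001557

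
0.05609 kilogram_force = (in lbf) 0.1237. Check: 1 kilogram_force = 9.80665 N, so 0.05609 kilogram_force = 0.05609 * 9.80665 = 0.550055 N. 1 lbf = 4.4482216 N, so 0.550055 N = 0.550055 / 4.4482216 = 0.12365728 lbf ≈ 0.1237 lbf (4 s.f.).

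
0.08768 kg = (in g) 87.68. Check: 1 g = 0.001 kg, so 0.08768 kg = 0.08768 / 0.001 = 87.68 g.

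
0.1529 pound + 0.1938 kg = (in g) 263.2. Check: 1 pound = 0.45359237 kg, so 0.1529 pound = 0.1529 * 0.45359237 = 0.069354273 kg. 0.1938 kg is already in kg. Sum: 0.069354273 + 0.1938 = 0.26315427 kg. 1 g = 0.001 kg, so 0.26315427 kg = 0.26315427 / 0.001 = 263.15427 g ≈ 263.2 g (4 s.f.).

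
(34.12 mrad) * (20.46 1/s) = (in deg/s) 40. Check: 1 mrad = 0.001 rad, so 34.12 mrad = 34.12 * 0.001 = 0.03412 rad. 20.46 1/s = 20.46 Hz. Combine: 0.03412 rad * 20.46 Hz = 0.6980952 rad/s. 1 deg/s = 0.017453293 rad/s, so 0.6980952 rad/s = 0.6980952 / 0.017453293 = 39.997909 deg/s ≈ 40 deg/s (4 s.f.).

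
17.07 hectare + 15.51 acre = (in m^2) 2.335e+05. Check: 1 hectare = 10000 m^2, so 17.07 hectare = 17.07 * 10000 = 170700 m^2. 1 acre = 4046.8564 m^2, so 15.51 acre = 15.51 * 4046.8564 = 62766.743 m^2. Sum: 170700 + 62766.743 = 233466.74 m^2. Result: 233466.74 m^2 ≈ 2.335e+05 m^2 (4 s.f.).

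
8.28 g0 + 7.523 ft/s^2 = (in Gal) 8349. Check: 1 g0 = 9.80665 m/s^2, so 8.28 g0 = 8.28 * 9.80665 = 81.199062 m/s^2. 1 ft/s^2 = 0.3048 m/s^2, so 7.523 ft/s^2 = 7.523 * 0.3048 = 2.2930104 m/s^2. Sum: 81.199062 + 2.2930104 = 83.492072 m/s^2. 1 Gal = 0.01 m/s^2, so 83.492072 m/s^2 = 83.492072 / 0.01 = 8349.2072 Gal ≈ 8349 Gal (4 s.f.).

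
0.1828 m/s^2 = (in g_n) 1 g_n = 9.80665 m/s^2, so 0.1828 m/s^2 = 0.1828 / 9.80665 = 0.018640412 g_n ≈ 0.01864 g_n (4 s.f.). Final answer: 0.01864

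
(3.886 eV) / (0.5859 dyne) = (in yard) 1 eV = 1.6021766e-19 J, so 3.886 eV = 3.886 * 1.6021766e-19 = 6.2260584e-19 J. 1 dyne = 1e-05 N, so 0.5859 dyne = 0.5859 * 1e-05 = 5.859e-06 N. Combine: 6.2260584e-19 J / 5.859e-06 N = 1.0626486e-13 m. 1 yard = 0.9144 m, so 1.0626486e-13 m = 1.0626486e-13 / 0.9144 = 1.1621267e-13 yard ≈ 1.162e-13 yard (4 s.f.). Final answer: 1.162e-13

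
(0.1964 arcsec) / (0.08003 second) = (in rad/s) 1.19e-05. Check: 1 arcsec = 4.8481368e-06 rad, so 0.1964 arcsec = 0.1964 * 4.8481368e-06 = 9.5217407e-07 rad. 0.08003 second = 0.08003 s. Combine: 9.5217407e-07 rad / 0.08003 s = 1.1897714e-05 rad/s. Result: 1.1897714e-05 rad/s ≈ 1.19e-05 rad/s (4 s.f.).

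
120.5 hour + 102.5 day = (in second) 1 hour = 3600 s, so 120.5 hour = 120.5 * 3600 = 433800 s. 1 day = 86400 s, so 102.5 day = 102.5 * 86400 = 8856000 s. Sum: 433800 + 8856000 = 9289800 s. 9289800 s = 9289800 second ≈ 9.29e+06 second (4 s.f.). Final answer: 9.29e+06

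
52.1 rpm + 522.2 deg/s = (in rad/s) 1 rpm = 0.10471976 rad/s, so 52.1 rpm = 52.1 * 0.10471976 = 5.4558992 rad/s. 1 deg/s = 0.017453293 rad/s, so 522.2 deg/s = 522.2 * 0.017453293 = 9.1141094 rad/s. Sum: 5.4558992 + 9.1141094 = 14.570009 rad/s. Result: 14.570009 rad/s ≈ 14.57 rad/s (4 s.f.). Final answer: 14.57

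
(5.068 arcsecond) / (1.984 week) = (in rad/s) 2.048e-11. Check: 1 arcsecond = 4.8481368e-06 rad, so 5.068 arcsecond = 5.068 * 4.8481368e-06 = 2.4570357e-05 rad. 1 week = 604800 s, so 1.984 week = 1.984 * 604800 = 1199923.2 s. Combine: 2.4570357e-05 rad / 1199923.2 s = 2.0476608e-11 rad/s. Result: 2.0476608e-11 rad/s ≈ 2.048e-11 rad/s (4 s.f.).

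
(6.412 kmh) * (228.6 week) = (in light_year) 1 kmh = 0.27777778 m/s, so 6.412 kmh = 6.412 * 0.27777778 = 1.7811111 m/s. 1 week = 604800 s, so 228.6 week = 228.6 * 604800 = 1.3825728e+08 s. Combine: 1.7811111 m/s * 1.3825728e+08 s = 2.4625158e+08 m. 1 light_year = 9.4607305e+15 m, so 2.4625158e+08 m = 2.4625158e+08 / 9.4607305e+15 = 2.6028812e-08 light_year ≈ 2.603e-08 light_year (4 s.f.). Final answer: 2.603e-08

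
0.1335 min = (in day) 9.271e-05. Check: 1 min = 60 s, so 0.1335 min = 0.1335 * 60 = 8.01 s. 1 day = 86400 s, so 8.01 s = 8.01 / 86400 = 9.2708333e-05 day ≈ 9.271e-05 day (4 s.f.).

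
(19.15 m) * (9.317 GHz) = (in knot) 3.468e+11. Check: 19.15 m is already in m. 1 GHz = 1e+09 Hz, so 9.317 GHz = 9.317 * 1e+09 = 9.317e+09 Hz. Combine: 19.15 m * 9.317e+09 Hz = 1.7842055e+11 m/s. 1 knot = 0.51444444 m/s, so 1.7842055e+11 m/s = 1.7842055e+11 / 0.51444444 = 3.468218e+11 knot ≈ 3.468e+11 knot (4 s.f.).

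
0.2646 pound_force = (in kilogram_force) 1 pound_force = 4.4482216 N, so 0.2646 pound_force = 0.2646 * 4.4482216 = 1.1769994 N. 1 kilogram_force = 9.80665 N, so 1.1769994 N = 1.1769994 / 9.80665 = 0.12002054 kilogram_force ≈ 0.12 kilogram_force (4 s.f.). Final answer: 0.12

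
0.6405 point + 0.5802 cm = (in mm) 6.028. Check: 1 point = 0.00035277778 m, so 0.6405 point = 0.6405 * 0.00035277778 = 0.00022595417 m. 1 cm = 0.01 m, so 0.5802 cm = 0.5802 * 0.01 = 0.005802 m. Sum: 0.00022595417 + 0.005802 = 0.0060279542 m. 1 mm = 0.001 m, so 0.0060279542 m = 0.0060279542 / 0.001 = 6.0279542 mm ≈ 6.028 mm (4 s.f.).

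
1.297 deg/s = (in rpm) 1 deg/s = 0.017453293 rad/s, so 1.297 deg/s = 1.297 * 0.017453293 = 0.02263692 rad/s. 1 rpm = 0.10471976 rad/s, so 0.02263692 rad/s = 0.02263692 / 0.10471976 = 0.21616667 rpm ≈ 0.2162 rpm (4 s.f.). Final answer: 0.2162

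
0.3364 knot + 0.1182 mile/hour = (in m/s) 0.2259. Check: 1 knot = 0.51444444 m/s, so 0.3364 knot = 0.3364 * 0.51444444 = 0.17305911 m/s. 1 mile/hour = 0.44704 m/s, so 0.1182 mile/hour = 0.1182 * 0.44704 = 0.052840128 m/s. Sum: 0.17305911 + 0.052840128 = 0.22589924 m/s. Result: 0.22589924 m/s ≈ 0.2259 m/s (4 s.f.).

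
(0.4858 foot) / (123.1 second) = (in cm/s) 1 foot = 0.3048 m, so 0.4858 foot = 0.4858 * 0.3048 = 0.14807184 m. 123.1 second = 123.1 s. Combine: 0.14807184 m / 123.1 s = 0.0012028582 m/s. 1 cm/s = 0.01 m/s, so 0.0012028582 m/s = 0.0012028582 / 0.01 = 0.12028582 cm/s ≈ 0.1203 cm/s (4 s.f.). Final answer: 0.1203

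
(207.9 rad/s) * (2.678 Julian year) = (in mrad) 207.9 rad/s is already in rad/s. 1 Julian year = 31557600 s, so 2.678 Julian year = 2.678 * 31557600 = 84511253 s. Combine: 207.9 rad/s * 84511253 s = 1.7569889e+10 rad. 1 mrad = 0.001 rad, so 1.7569889e+10 rad = 1.7569889e+10 / 0.001 = 1.7569889e+13 mrad ≈ 1.757e+13 mrad (4 s.f.). Final answer: 1.757e+13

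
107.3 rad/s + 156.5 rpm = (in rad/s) 123.7. Check: 107.3 rad/s is already in rad/s. 1 rpm = 0.10471976 rad/s, so 156.5 rpm = 156.5 * 0.10471976 = 16.388642 rad/s. Sum: 107.3 + 16.388642 = 123.68864 rad/s. Result: 123.68864 rad/s ≈ 123.7 rad/s (4 s.f.).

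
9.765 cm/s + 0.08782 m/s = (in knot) 0.3605. Check: 1 cm/s = 0.01 m/s, so 9.765 cm/s = 9.765 * 0.01 = 0.09765 m/s. 0.08782 m/s is already in m/s. Sum: 0.09765 + 0.08782 = 0.18547 m/s. 1 knot = 0.51444444 m/s, so 0.18547 m/s = 0.18547 / 0.51444444 = 0.36052484 knot ≈ 0.3605 knot (4 s.f.).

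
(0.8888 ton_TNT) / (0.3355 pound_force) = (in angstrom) 2.492e+19. Check: 1 ton_TNT = 4.184e+09 J, so 0.8888 ton_TNT = 0.8888 * 4.184e+09 = 3.7187392e+09 J. 1 pound_force = 4.4482216 N, so 0.3355 pound_force = 0.3355 * 4.4482216 = 1.4923784 N. Combine: 3.7187392e+09 J / 1.4923784 N = 2.4918207e+09 m. 1 angstrom = 1e-10 m, so 2.4918207e+09 m = 2.4918207e+09 / 1e-10 = 2.4918207e+19 angstrom ≈ 2.492e+19 angstrom (4 s.f.).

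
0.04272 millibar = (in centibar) 0.004272. Check: 1 millibar = 100 Pa, so 0.04272 millibar = 0.04272 * 100 = 4.272 Pa. 1 centibar = 1000 Pa, so 4.272 Pa = 4.272 / 1000 = 0.004272 centibar.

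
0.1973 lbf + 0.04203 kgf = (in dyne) 1 lbf = 4.4482216 N, so 0.1973 lbf = 0.1973 * 4.4482216 = 0.87763412 N. 1 kgf = 9.80665 N, so 0.04203 kgf = 0.04203 * 9.80665 = 0.4121735 N. Sum: 0.87763412 + 0.4121735 = 1.2898076 N. 1 dyne = 1e-05 N, so 1.2898076 N = 1.2898076 / 1e-05 = 128980.76 dyne ≈ 1.29e+05 dyne (4 s.f.). Final answer: 1.29e+05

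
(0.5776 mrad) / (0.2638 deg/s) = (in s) 0.1255. Check: 1 mrad = 0.001 rad, so 0.5776 mrad = 0.5776 * 0.001 = 0.0005776 rad. 1 deg/s = 0.017453293 rad/s, so 0.2638 deg/s = 0.2638 * 0.017453293 = 0.0046041786 rad/s. Combine: 0.0005776 rad / 0.0046041786 rad/s = 0.12545126 s. Result: 0.12545126 s ≈ 0.1255 s (4 s.f.).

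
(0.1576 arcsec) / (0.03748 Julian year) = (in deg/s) 3.701e-11. Check: 1 arcsec = 4.8481368e-06 rad, so 0.1576 arcsec = 0.1576 * 4.8481368e-06 = 7.6406636e-07 rad. 1 Julian year = 31557600 s, so 0.03748 Julian year = 0.03748 * 31557600 = 1182778.8 s. Combine: 7.6406636e-07 rad / 1182778.8 s = 6.4599258e-13 rad/s. 1 deg/s = 0.017453293 rad/s, so 6.4599258e-13 rad/s = 6.4599258e-13 / 0.017453293 = 3.7012649e-11 deg/s ≈ 3.701e-11 deg/s (4 s.f.).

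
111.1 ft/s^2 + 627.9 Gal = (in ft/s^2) 1 ft/s^2 = 0.3048 m/s^2, so 111.1 ft/s^2 = 111.1 * 0.3048 = 33.86328 m/s^2. 1 Gal = 0.01 m/s^2, so 627.9 Gal = 627.9 * 0.01 = 6.279 m/s^2. Sum: 33.86328 + 6.279 = 40.14228 m/s^2. 1 ft/s^2 = 0.3048 m/s^2, so 40.14228 m/s^2 = 40.14228 / 0.3048 = 131.70039 ft/s^2 ≈ 131.7 ft/s^2 (4 s.f.). Final answer: 131.7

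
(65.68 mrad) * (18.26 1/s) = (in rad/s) 1 mrad = 0.001 rad, so 65.68 mrad = 65.68 * 0.001 = 0.06568 rad. 18.26 1/s = 18.26 Hz. Combine: 0.06568 rad * 18.26 Hz = 1.1993168 rad/s. Result: 1.1993168 rad/s ≈ 1.199 rad/s (4 s.f.). Final answer: 1.199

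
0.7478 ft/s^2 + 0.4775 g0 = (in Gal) 1 ft/s^2 = 0.3048 m/s^2, so 0.7478 ft/s^2 = 0.7478 * 0.3048 = 0.22792944 m/s^2. 1 g0 = 9.80665 m/s^2, so 0.4775 g0 = 0.4775 * 9.80665 = 4.6826754 m/s^2. Sum: 0.22792944 + 4.6826754 = 4.9106048 m/s^2. 1 Gal = 0.01 m/s^2, so 4.9106048 m/s^2 = 4.9106048 / 0.01 = 491.06048 Gal ≈ 491.1 Gal (4 s.f.). Final answer: 491.1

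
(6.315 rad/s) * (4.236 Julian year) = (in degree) 4.837e+10. Check: 6.315 rad/s is already in rad/s. 1 Julian year = 31557600 s, so 4.236 Julian year = 4.236 * 31557600 = 1.3367799e+08 s. Combine: 6.315 rad/s * 1.3367799e+08 s = 8.4417653e+08 rad. 1 degree = 0.017453293 rad, so 8.4417653e+08 rad = 8.4417653e+08 / 0.017453293 = 4.8367752e+10 degree ≈ 4.837e+10 degree (4 s.f.).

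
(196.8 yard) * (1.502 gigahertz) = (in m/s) 1 yard = 0.9144 m, so 196.8 yard = 196.8 * 0.9144 = 179.95392 m. 1 gigahertz = 1e+09 Hz, so 1.502 gigahertz = 1.502 * 1e+09 = 1.502e+09 Hz. Combine: 179.95392 m * 1.502e+09 Hz = 2.7029079e+11 m/s. Result: 2.7029079e+11 m/s ≈ 2.703e+11 m/s (4 s.f.). Final answer: 2.703e+11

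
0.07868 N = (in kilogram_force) 1 kilogram_force = 9.80665 N, so 0.07868 N = 0.07868 / 9.80665 = 0.0080231272 kilogram_force ≈ 0.008023 kilogram_force (4 s.f.). Final answer: 0.008023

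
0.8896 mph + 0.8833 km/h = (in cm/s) 64.3. Check: 1 mph = 0.44704 m/s, so 0.8896 mph = 0.8896 * 0.44704 = 0.39768678 m/s. 1 km/h = 0.27777778 m/s, so 0.8833 km/h = 0.8833 * 0.27777778 = 0.24536111 m/s. Sum: 0.39768678 + 0.24536111 = 0.6430479 m/s. 1 cm/s = 0.01 m/s, so 0.6430479 m/s = 0.6430479 / 0.01 = 64.30479 cm/s ≈ 64.3 cm/s (4 s.f.).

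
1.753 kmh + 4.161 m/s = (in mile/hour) 1 kmh = 0.27777778 m/s, so 1.753 kmh = 1.753 * 0.27777778 = 0.48694444 m/s. 4.161 m/s is already in m/s. Sum: 0.48694444 + 4.161 = 4.6479444 m/s. 1 mile/hour = 0.44704 m/s, so 4.6479444 m/s = 4.6479444 / 0.44704 = 10.397156 mile/hour ≈ 10.4 mile/hour (4 s.f.). Final answer: 10.4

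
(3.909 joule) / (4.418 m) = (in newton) 0.8848. Check: 3.909 joule = 3.909 J. 4.418 m is already in m. Combine: 3.909 J / 4.418 m = 0.8847895 N. 0.8847895 N = 0.8847895 newton ≈ 0.8848 newton (4 s.f.).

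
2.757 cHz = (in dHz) 0.2757. Check: 1 cHz = 0.01 Hz, so 2.757 cHz = 2.757 * 0.01 = 0.02757 Hz. 1 dHz = 0.1 Hz, so 0.02757 Hz = 0.02757 / 0.1 = 0.2757 dHz.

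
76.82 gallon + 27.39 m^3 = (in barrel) 1 gallon = 0.0037854118 m^3, so 76.82 gallon = 76.82 * 0.0037854118 = 0.29079533 m^3. 27.39 m^3 is already in m^3. Sum: 0.29079533 + 27.39 = 27.680795 m^3. 1 barrel = 0.15898729 m^3, so 27.680795 m^3 = 27.680795 / 0.15898729 = 174.10696 barrel ≈ 174.1 barrel (4 s.f.). Final answer: 174.1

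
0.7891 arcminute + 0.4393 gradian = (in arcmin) 1 arcminute = 0.00029088821 rad, so 0.7891 arcminute = 0.7891 * 0.00029088821 = 0.00022953989 rad. 1 gradian = 0.015707963 rad, so 0.4393 gradian = 0.4393 * 0.015707963 = 0.0069005083 rad. Sum: 0.00022953989 + 0.0069005083 = 0.0071300481 rad. 1 arcmin = 0.00029088821 rad, so 0.0071300481 rad = 0.0071300481 / 0.00029088821 = 24.5113 arcmin ≈ 24.51 arcmin (4 s.f.). Final answer: 24.51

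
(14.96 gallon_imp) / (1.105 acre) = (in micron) 15.21. Check: 1 gallon_imp = 0.00454609 m^3, so 14.96 gallon_imp = 14.96 * 0.00454609 = 0.068009506 m^3. 1 acre = 4046.8564 m^2, so 1.105 acre = 1.105 * 4046.8564 = 4471.7763 m^2. Combine: 0.068009506 m^3 / 4471.7763 m^2 = 1.5208611e-05 m. 1 micron = 1e-06 m, so 1.5208611e-05 m = 1.5208611e-05 / 1e-06 = 15.208611 micron ≈ 15.21 micron (4 s.f.).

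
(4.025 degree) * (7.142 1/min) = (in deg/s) 1 degree = 0.017453293 rad, so 4.025 degree = 4.025 * 0.017453293 = 0.070249502 rad. 1 1/min = 0.016666667 Hz, so 7.142 1/min = 7.142 * 0.016666667 = 0.11903333 Hz. Combine: 0.070249502 rad * 0.11903333 Hz = 0.0083620324 rad/s. 1 deg/s = 0.017453293 rad/s, so 0.0083620324 rad/s = 0.0083620324 / 0.017453293 = 0.47910917 deg/s ≈ 0.4791 deg/s (4 s.f.). Final answer: 0.4791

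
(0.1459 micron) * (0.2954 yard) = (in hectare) 1 micron = 1e-06 m, so 0.1459 micron = 0.1459 * 1e-06 = 1.459e-07 m. 1 yard = 0.9144 m, so 0.2954 yard = 0.2954 * 0.9144 = 0.27011376 m. Combine: 1.459e-07 m * 0.27011376 m = 3.9409598e-08 m^2. 1 hectare = 10000 m^2, so 3.9409598e-08 m^2 = 3.9409598e-08 / 10000 = 3.9409598e-12 hectare ≈ 3.941e-12 hectare (4 s.f.). Final answer: 3.941e-12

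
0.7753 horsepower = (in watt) 578.1. Check: 1 horsepower = 745.69987 W, so 0.7753 horsepower = 0.7753 * 745.69987 = 578.14111 W. 578.14111 W = 578.14111 watt ≈ 578.1 watt (4 s.f.).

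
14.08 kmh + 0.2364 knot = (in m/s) 1 kmh = 0.27777778 m/s, so 14.08 kmh = 14.08 * 0.27777778 = 3.9111111 m/s. 1 knot = 0.51444444 m/s, so 0.2364 knot = 0.2364 * 0.51444444 = 0.12161467 m/s. Sum: 3.9111111 + 0.12161467 = 4.0327258 m/s. Result: 4.0327258 m/s ≈ 4.033 m/s (4 s.f.). Final answer: 4.033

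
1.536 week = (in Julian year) 1 week = 604800 s, so 1.536 week = 1.536 * 604800 = 928972.8 s. 1 Julian year = 31557600 s, so 928972.8 s = 928972.8 / 31557600 = 0.029437372 Julian year ≈ 0.02944 Julian year (4 s.f.). Final answer: 0.02944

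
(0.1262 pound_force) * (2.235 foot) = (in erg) 3.824e+06. Check: 1 pound_force = 4.4482216 N, so 0.1262 pound_force = 0.1262 * 4.4482216 = 0.56136557 N. 1 foot = 0.3048 m, so 2.235 foot = 2.235 * 0.3048 = 0.681228 m. Combine: 0.56136557 N * 0.681228 m = 0.38241794 J. 1 erg = 1e-07 J, so 0.38241794 J = 0.38241794 / 1e-07 = 3824179.4 erg ≈ 3.824e+06 erg (4 s.f.).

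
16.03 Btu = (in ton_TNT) 1 Btu = 1055.0559 J, so 16.03 Btu = 16.03 * 1055.0559 = 16912.545 J. 1 ton_TNT = 4.184e+09 J, so 16912.545 J = 16912.545 / 4.184e+09 = 4.0421953e-06 ton_TNT ≈ 4.042e-06 ton_TNT (4 s.f.). Final answer: 4.042e-06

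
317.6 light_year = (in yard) 1 light_year = 9.4607305e+15 m, so 317.6 light_year = 317.6 * 9.4607305e+15 = 3.004728e+18 m. 1 yard = 0.9144 m, so 3.004728e+18 m = 3.004728e+18 / 0.9144 = 3.2860105e+18 yard ≈ 3.286e+18 yard (4 s.f.). Final answer: 3.286e+18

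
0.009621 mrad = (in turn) 1 mrad = 0.001 rad, so 0.009621 mrad = 0.009621 * 0.001 = 9.621e-06 rad. 1 turn = 6.2831853 rad, so 9.621e-06 rad = 9.621e-06 / 6.2831853 = 1.5312297e-06 turn ≈ 1.531e-06 turn (4 s.f.). Final answer: 1.531e-06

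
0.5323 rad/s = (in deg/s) 1 deg/s = 0.017453293 rad/s, so 0.5323 rad/s = 0.5323 / 0.017453293 = 30.498543 deg/s ≈ 30.5 deg/s (4 s.f.). Final answer: 30.5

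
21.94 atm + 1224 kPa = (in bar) 1 atm = 101325 Pa, so 21.94 atm = 21.94 * 101325 = 2223070.5 Pa. 1 kPa = 1000 Pa, so 1224 kPa = 1224 * 1000 = 1224000 Pa. Sum: 2223070.5 + 1224000 = 3447070.5 Pa. 1 bar = 100000 Pa, so 3447070.5 Pa = 3447070.5 / 100000 = 34.470705 bar ≈ 34.47 bar (4 s.f.). Final answer: 34.47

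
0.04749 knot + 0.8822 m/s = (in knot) 1 knot = 0.51444444 m/s, so 0.04749 knot = 0.04749 * 0.51444444 = 0.024430967 m/s. 0.8822 m/s is already in m/s. Sum: 0.024430967 + 0.8822 = 0.90663097 m/s. 1 knot = 0.51444444 m/s, so 0.90663097 m/s = 0.90663097 / 0.51444444 = 1.7623496 knot ≈ 1.762 knot (4 s.f.). Final answer: 1.762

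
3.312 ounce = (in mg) 9.389e+04. Check: 1 ounce = 0.028349523 kg, so 3.312 ounce = 3.312 * 0.028349523 = 0.093893621 kg. 1 mg = 1e-06 kg, so 0.093893621 kg = 0.093893621 / 1e-06 = 93893.621 mg ≈ 9.389e+04 mg (4 s.f.).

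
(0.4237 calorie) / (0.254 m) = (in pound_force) 1.569. Check: 1 calorie = 4.184 J, so 0.4237 calorie = 0.4237 * 4.184 = 1.7727608 J. 0.254 m is already in m. Combine: 1.7727608 J / 0.254 m = 6.9793732 N. 1 pound_force = 4.4482216 N, so 6.9793732 N = 6.9793732 / 4.4482216 = 1.5690255 pound_force ≈ 1.569 pound_force (4 s.f.).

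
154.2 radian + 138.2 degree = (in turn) 154.2 radian = 154.2 rad. 1 degree = 0.017453293 rad, so 138.2 degree = 138.2 * 0.017453293 = 2.412045 rad. Sum: 154.2 + 2.412045 = 156.61205 rad. 1 turn = 6.2831853 rad, so 156.61205 rad = 156.61205 / 6.2831853 = 24.925581 turn ≈ 24.93 turn (4 s.f.). Final answer: 24.93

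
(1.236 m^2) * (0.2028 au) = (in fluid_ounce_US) 1.236 m^2 is already in m^2. 1 au = 1.4959787e+11 m, so 0.2028 au = 0.2028 * 1.4959787e+11 = 3.0338448e+10 m. Combine: 1.236 m^2 * 3.0338448e+10 m = 3.7498322e+10 m^3. 1 fluid_ounce_US = 2.957353e-05 m^3, so 3.7498322e+10 m^3 = 3.7498322e+10 / 2.957353e-05 = 1.2679691e+15 fluid_ounce_US ≈ 1.268e+15 fluid_ounce_US (4 s.f.). Final answer: 1.268e+15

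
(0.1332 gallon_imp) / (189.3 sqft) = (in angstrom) 1 gallon_imp = 0.00454609 m^3, so 0.1332 gallon_imp = 0.1332 * 0.00454609 = 0.00060553919 m^3. 1 sqft = 0.09290304 m^2, so 189.3 sqft = 189.3 * 0.09290304 = 17.586545 m^2. Combine: 0.00060553919 m^3 / 17.586545 m^2 = 3.4431958e-05 m. 1 angstrom = 1e-10 m, so 3.4431958e-05 m = 3.4431958e-05 / 1e-10 = 344319.58 angstrom ≈ 3.443e+05 angstrom (4 s.f.). Final answer: 3.443e+05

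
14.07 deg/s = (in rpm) 1 deg/s = 0.017453293 rad/s, so 14.07 deg/s = 14.07 * 0.017453293 = 0.24556783 rad/s. 1 rpm = 0.10471976 rad/s, so 0.24556783 rad/s = 0.24556783 / 0.10471976 = 2.345 rpm. Final answer: 2.345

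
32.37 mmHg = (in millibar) 1 mmHg = 133.32237 Pa, so 32.37 mmHg = 32.37 * 133.32237 = 4315.6451 Pa. 1 millibar = 100 Pa, so 4315.6451 Pa = 4315.6451 / 100 = 43.156451 millibar ≈ 43.16 millibar (4 s.f.). Final answer: 43.16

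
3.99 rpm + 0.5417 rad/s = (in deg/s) 54.98. Check: 1 rpm = 0.10471976 rad/s, so 3.99 rpm = 3.99 * 0.10471976 = 0.41783182 rad/s. 0.5417 rad/s is already in rad/s. Sum: 0.41783182 + 0.5417 = 0.95953182 rad/s. 1 deg/s = 0.017453293 rad/s, so 0.95953182 rad/s = 0.95953182 / 0.017453293 = 54.977124 deg/s ≈ 54.98 deg/s (4 s.f.).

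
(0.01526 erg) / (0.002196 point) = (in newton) 1 erg = 1e-07 J, so 0.01526 erg = 0.01526 * 1e-07 = 1.526e-09 J. 1 point = 0.00035277778 m, so 0.002196 point = 0.002196 * 0.00035277778 = 7.747e-07 m. Combine: 1.526e-09 J / 7.747e-07 m = 0.0019697948 N. 0.0019697948 N = 0.0019697948 newton ≈ 0.00197 newton (4 s.f.). Final answer: 0.00197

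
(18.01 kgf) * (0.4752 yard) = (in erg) 7.674e+08. Check: 1 kgf = 9.80665 N, so 18.01 kgf = 18.01 * 9.80665 = 176.61777 N. 1 yard = 0.9144 m, so 0.4752 yard = 0.4752 * 0.9144 = 0.43452288 m. Combine: 176.61777 N * 0.43452288 m = 76.744461 J. 1 erg = 1e-07 J, so 76.744461 J = 76.744461 / 1e-07 = 7.6744461e+08 erg ≈ 7.674e+08 erg (4 s.f.).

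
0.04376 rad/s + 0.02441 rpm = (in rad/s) 0.04632. Check: 0.04376 rad/s is already in rad/s. 1 rpm = 0.10471976 rad/s, so 0.02441 rpm = 0.02441 * 0.10471976 = 0.0025562092 rad/s. Sum: 0.04376 + 0.0025562092 = 0.046316209 rad/s. Result: 0.046316209 rad/s ≈ 0.04632 rad/s (4 s.f.).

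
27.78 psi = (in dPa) 1.915e+06. Check: 1 psi = 6894.7573 Pa, so 27.78 psi = 27.78 * 6894.7573 = 191536.36 Pa. 1 dPa = 0.1 Pa, so 191536.36 Pa = 191536.36 / 0.1 = 1915363.6 dPa ≈ 1.915e+06 dPa (4 s.f.).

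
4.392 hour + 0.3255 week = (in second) 2.127e+05. Check: 1 hour = 3600 s, so 4.392 hour = 4.392 * 3600 = 15811.2 s. 1 week = 604800 s, so 0.3255 week = 0.3255 * 604800 = 196862.4 s. Sum: 15811.2 + 196862.4 = 212673.6 s. 212673.6 s = 212673.6 second ≈ 2.127e+05 second (4 s.f.).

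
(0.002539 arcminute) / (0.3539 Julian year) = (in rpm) 1 arcminute = 0.00029088821 rad, so 0.002539 arcminute = 0.002539 * 0.00029088821 = 7.3856516e-07 rad. 1 Julian year = 31557600 s, so 0.3539 Julian year = 0.3539 * 31557600 = 11168235 s. Combine: 7.3856516e-07 rad / 11168235 s = 6.6130878e-14 rad/s. 1 rpm = 0.10471976 rad/s, so 6.6130878e-14 rad/s = 6.6130878e-14 / 0.10471976 = 6.3150337e-13 rpm ≈ 6.315e-13 rpm (4 s.f.). Final answer: 6.315e-13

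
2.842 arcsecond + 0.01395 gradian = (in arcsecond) 1 arcsecond = 4.8481368e-06 rad, so 2.842 arcsecond = 2.842 * 4.8481368e-06 = 1.3778405e-05 rad. 1 gradian = 0.015707963 rad, so 0.01395 gradian = 0.01395 * 0.015707963 = 0.00021912609 rad. Sum: 1.3778405e-05 + 0.00021912609 = 0.00023290449 rad. 1 arcsecond = 4.8481368e-06 rad, so 0.00023290449 rad = 0.00023290449 / 4.8481368e-06 = 48.04 arcsecond. Final answer: 48.04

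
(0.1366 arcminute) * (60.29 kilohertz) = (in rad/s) 1 arcminute = 0.00029088821 rad, so 0.1366 arcminute = 0.1366 * 0.00029088821 = 3.9735329e-05 rad. 1 kilohertz = 1000 Hz, so 60.29 kilohertz = 60.29 * 1000 = 60290 Hz. Combine: 3.9735329e-05 rad * 60290 Hz = 2.395643 rad/s. Result: 2.395643 rad/s ≈ 2.396 rad/s (4 s.f.). Final answer: 2.396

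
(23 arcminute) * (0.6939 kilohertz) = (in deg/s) 266. Check: 1 arcminute = 0.00029088821 rad, so 23 arcminute = 23 * 0.00029088821 = 0.0066904288 rad. 1 kilohertz = 1000 Hz, so 0.6939 kilohertz = 0.6939 * 1000 = 693.9 Hz. Combine: 0.0066904288 rad * 693.9 Hz = 4.6424885 rad/s. 1 deg/s = 0.017453293 rad/s, so 4.6424885 rad/s = 4.6424885 / 0.017453293 = 265.995 deg/s ≈ 266 deg/s (4 s.f.).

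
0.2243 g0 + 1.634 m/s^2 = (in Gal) 1 g0 = 9.80665 m/s^2, so 0.2243 g0 = 0.2243 * 9.80665 = 2.1996316 m/s^2. 1.634 m/s^2 is already in m/s^2. Sum: 2.1996316 + 1.634 = 3.8336316 m/s^2. 1 Gal = 0.01 m/s^2, so 3.8336316 m/s^2 = 3.8336316 / 0.01 = 383.36316 Gal ≈ 383.4 Gal (4 s.f.). Final answer: 383.4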